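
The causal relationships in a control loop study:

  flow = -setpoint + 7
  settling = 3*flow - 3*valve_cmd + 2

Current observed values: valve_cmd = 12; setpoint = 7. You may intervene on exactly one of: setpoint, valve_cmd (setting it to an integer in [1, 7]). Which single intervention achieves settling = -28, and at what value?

set setpoint = 5

Intervening on setpoint: with other inputs at their observed values, settling = -3*setpoint - 13. Solving for -28 gives setpoint = 5, within [1, 7].
Intervening on valve_cmd: settling = -3*valve_cmd + 2. Reaching -28 requires valve_cmd = 10, outside [1, 7].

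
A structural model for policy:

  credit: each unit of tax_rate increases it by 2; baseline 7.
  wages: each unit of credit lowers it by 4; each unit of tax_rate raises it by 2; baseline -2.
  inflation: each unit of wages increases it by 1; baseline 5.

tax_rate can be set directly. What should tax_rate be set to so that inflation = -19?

Substituting into the wages equation gives wages = -6*tax_rate - 30.
Substituting into the inflation equation gives inflation = -6*tax_rate - 25.
Solve -6*tax_rate - 25 = -19: tax_rate = (-19 + 25) / -6 = -1.

tax_rate = -1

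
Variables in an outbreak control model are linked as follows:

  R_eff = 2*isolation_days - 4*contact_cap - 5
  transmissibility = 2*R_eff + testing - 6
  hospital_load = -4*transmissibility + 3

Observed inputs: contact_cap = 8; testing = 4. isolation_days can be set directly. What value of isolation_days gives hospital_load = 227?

Substituting into the R_eff equation gives R_eff = 2*isolation_days - 37.
Substituting into the transmissibility equation gives transmissibility = 4*isolation_days - 76.
So hospital_load = -16*isolation_days + 307.
Solve -16*isolation_days + 307 = 227: isolation_days = (227 - 307) / -16 = 5.

isolation_days = 5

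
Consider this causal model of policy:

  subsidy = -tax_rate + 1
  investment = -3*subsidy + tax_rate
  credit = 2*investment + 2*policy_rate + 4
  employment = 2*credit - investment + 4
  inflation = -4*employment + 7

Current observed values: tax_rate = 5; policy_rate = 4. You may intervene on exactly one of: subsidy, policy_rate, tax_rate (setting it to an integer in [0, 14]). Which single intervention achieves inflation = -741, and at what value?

set tax_rate = 14

Intervening on subsidy: inflation = 36*subsidy - 165. Reaching -741 requires subsidy = -16, outside [0, 14].
Intervening on policy_rate: inflation = -16*policy_rate - 245. Reaching -741 requires policy_rate = 31, outside [0, 14].
Intervening on tax_rate: with other inputs at their observed values, inflation = -48*tax_rate - 69. Solving for -741 gives tax_rate = 14, within [0, 14].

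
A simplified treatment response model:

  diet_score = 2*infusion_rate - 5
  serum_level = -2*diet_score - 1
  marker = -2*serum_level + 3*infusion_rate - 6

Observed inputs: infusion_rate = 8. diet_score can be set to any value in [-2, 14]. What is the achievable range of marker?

12 to 76

Intervening on diet_score fixes its value directly, overriding its dependence on infusion_rate.
Substituting into the marker equation gives marker = 4*diet_score + 20.
Linear in diet_score, so extremes are at the endpoints: diet_score = -2 gives marker = 12; diet_score = 14 gives marker = 76.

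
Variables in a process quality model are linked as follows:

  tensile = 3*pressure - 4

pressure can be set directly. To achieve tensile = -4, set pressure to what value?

Solve 3*pressure - 4 = -4: pressure = (-4 + 4) / 3 = 0.

pressure = 0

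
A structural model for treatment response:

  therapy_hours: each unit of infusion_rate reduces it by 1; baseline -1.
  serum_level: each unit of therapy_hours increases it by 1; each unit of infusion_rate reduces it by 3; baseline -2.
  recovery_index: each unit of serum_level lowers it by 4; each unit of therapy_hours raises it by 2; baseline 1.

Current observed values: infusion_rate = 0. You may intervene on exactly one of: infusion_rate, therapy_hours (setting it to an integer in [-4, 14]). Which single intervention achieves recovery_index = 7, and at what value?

Intervening on infusion_rate: recovery_index = 14*infusion_rate + 11. Reaching 7 requires infusion_rate = -2/7, not an integer.
Intervening on therapy_hours: with other inputs at their observed values, recovery_index = -2*therapy_hours + 9. Solving for 7 gives therapy_hours = 1, within [-4, 14].

set therapy_hours = 1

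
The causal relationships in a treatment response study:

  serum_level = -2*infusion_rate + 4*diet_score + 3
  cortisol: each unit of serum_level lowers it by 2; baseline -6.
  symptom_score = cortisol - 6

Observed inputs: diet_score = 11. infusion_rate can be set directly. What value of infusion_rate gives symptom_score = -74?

Substituting into the serum_level equation gives serum_level = -2*infusion_rate + 47.
cortisol becomes 4*infusion_rate - 100.
Substituting into the symptom_score equation gives symptom_score = 4*infusion_rate - 106.
Solve 4*infusion_rate - 106 = -74: infusion_rate = (-74 + 106) / 4 = 8.

infusion_rate = 8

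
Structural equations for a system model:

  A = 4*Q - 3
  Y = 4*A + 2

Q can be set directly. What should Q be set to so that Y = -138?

Substituting into the Y equation gives Y = 16*Q - 10.
Solve 16*Q - 10 = -138: Q = (-138 + 10) / 16 = -8.

Q = -8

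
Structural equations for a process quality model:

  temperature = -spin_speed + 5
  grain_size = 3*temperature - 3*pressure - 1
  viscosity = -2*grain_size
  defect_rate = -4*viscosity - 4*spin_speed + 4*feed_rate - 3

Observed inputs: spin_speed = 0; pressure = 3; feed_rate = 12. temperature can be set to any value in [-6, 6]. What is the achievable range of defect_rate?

Intervening on temperature fixes its value directly, overriding its dependence on spin_speed.
Substituting into the grain_size equation gives grain_size = 3*temperature - 10.
This gives viscosity = -6*temperature + 20.
Substituting into the defect_rate equation gives defect_rate = 24*temperature - 35.
Linear in temperature, so extremes are at the endpoints: temperature = -6 gives defect_rate = -179; temperature = 6 gives defect_rate = 109.

-179 to 109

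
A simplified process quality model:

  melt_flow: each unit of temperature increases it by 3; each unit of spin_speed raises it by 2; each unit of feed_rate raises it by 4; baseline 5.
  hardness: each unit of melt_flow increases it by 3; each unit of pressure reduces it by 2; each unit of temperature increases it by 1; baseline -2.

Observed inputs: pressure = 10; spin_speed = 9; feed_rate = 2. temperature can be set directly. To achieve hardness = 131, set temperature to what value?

Substituting into the melt_flow equation gives melt_flow = 3*temperature + 31.
Substituting into the hardness equation gives hardness = 10*temperature + 71.
Solve 10*temperature + 71 = 131: temperature = (131 - 71) / 10 = 6.

temperature = 6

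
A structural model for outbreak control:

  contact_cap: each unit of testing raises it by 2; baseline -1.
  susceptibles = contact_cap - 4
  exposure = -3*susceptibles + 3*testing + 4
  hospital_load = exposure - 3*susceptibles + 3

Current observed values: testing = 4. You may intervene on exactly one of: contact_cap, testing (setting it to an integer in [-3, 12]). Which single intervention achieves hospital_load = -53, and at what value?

set testing = 10

Intervening on contact_cap: hospital_load = -6*contact_cap + 43. Reaching -53 requires contact_cap = 16, outside [-3, 12].
Intervening on testing: with other inputs at their observed values, hospital_load = -9*testing + 37. Solving for -53 gives testing = 10, within [-3, 12].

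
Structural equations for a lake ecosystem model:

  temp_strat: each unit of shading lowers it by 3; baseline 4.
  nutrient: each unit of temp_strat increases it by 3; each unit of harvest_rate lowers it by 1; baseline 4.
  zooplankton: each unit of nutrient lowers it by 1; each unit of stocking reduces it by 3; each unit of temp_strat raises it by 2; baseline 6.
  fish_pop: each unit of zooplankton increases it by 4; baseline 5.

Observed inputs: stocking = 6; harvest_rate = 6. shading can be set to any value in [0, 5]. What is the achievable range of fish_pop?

-51 to 9

Substituting into the nutrient equation gives nutrient = -9*shading + 10.
zooplankton becomes 3*shading - 14.
Substituting into the fish_pop equation gives fish_pop = 12*shading - 51.
Linear in shading, so extremes are at the endpoints: shading = 0 gives fish_pop = -51; shading = 5 gives fish_pop = 9.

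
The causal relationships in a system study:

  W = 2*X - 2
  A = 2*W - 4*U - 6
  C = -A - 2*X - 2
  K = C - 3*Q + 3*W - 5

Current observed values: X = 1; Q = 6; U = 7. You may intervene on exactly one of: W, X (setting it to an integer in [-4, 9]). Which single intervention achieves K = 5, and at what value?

set W = -2

Intervening on W: with other inputs at their observed values, K = W + 7. Solving for 5 gives W = -2, within [-4, 9].
Intervening on X: the paths from X to K cancel (net effect zero), leaving K = 7; 5 is unreachable this way.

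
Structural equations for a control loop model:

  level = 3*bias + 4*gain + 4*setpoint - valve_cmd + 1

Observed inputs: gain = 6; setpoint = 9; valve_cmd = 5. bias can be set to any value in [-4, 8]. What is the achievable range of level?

Substituting into the level equation gives level = 3*bias + 56.
Linear in bias, so extremes are at the endpoints: bias = -4 gives level = 44; bias = 8 gives level = 80.

44 to 80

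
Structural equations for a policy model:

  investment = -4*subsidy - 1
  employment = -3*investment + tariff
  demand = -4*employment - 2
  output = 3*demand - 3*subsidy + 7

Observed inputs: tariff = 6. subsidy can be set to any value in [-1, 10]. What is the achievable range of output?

-1577 to 40

Substituting into the employment equation gives employment = 12*subsidy + 9.
This gives demand = -48*subsidy - 38.
Substituting into the output equation gives output = -147*subsidy - 107.
Linear in subsidy, so extremes are at the endpoints: subsidy = -1 gives output = 40; subsidy = 10 gives output = -1577.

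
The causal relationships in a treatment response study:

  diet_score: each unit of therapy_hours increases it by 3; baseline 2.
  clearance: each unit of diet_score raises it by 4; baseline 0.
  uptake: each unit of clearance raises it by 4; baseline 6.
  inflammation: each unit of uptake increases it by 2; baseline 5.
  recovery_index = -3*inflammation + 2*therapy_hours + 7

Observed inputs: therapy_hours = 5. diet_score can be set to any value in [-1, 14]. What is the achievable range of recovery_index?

Intervening on diet_score fixes its value directly, overriding its dependence on therapy_hours.
Substituting into the uptake equation gives uptake = 16*diet_score + 6.
Substituting into the inflammation equation gives inflammation = 32*diet_score + 17.
Substituting into the recovery_index equation gives recovery_index = -96*diet_score - 34.
Linear in diet_score, so extremes are at the endpoints: diet_score = -1 gives recovery_index = 62; diet_score = 14 gives recovery_index = -1378.

-1378 to 62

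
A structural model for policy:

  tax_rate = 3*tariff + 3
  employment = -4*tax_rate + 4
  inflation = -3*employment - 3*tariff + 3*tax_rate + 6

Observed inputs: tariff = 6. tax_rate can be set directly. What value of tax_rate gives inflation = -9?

tax_rate = 1

Intervening on tax_rate fixes its value directly, overriding its dependence on tariff.
Substituting into the inflation equation gives inflation = 15*tax_rate - 24.
Solve 15*tax_rate - 24 = -9: tax_rate = (-9 + 24) / 15 = 1.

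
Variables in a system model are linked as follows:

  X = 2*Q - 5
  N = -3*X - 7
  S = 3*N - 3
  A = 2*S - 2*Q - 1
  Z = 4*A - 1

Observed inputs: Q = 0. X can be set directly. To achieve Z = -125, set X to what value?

Intervening on X fixes its value directly, overriding its dependence on Q.
Substituting into the S equation gives S = -9*X - 24.
A becomes -18*X - 49.
This gives Z = -72*X - 197.
Solve -72*X - 197 = -125: X = (-125 + 197) / -72 = -1.

X = -1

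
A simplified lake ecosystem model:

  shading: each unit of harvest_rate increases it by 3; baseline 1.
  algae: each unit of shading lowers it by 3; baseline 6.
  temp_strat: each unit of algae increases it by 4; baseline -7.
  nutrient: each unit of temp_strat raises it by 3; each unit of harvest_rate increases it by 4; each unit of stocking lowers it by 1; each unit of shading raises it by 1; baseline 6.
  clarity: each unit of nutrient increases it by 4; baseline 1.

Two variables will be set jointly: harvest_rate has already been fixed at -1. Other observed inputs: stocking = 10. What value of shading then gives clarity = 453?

shading = -2

With harvest_rate held at -1:
Intervening on shading fixes its value directly, overriding its dependence on harvest_rate.
Substituting into the temp_strat equation gives temp_strat = -12*shading + 17.
This gives nutrient = -35*shading + 43.
Substituting into the clarity equation gives clarity = -140*shading + 173.
Solve -140*shading + 173 = 453: shading = (453 - 173) / -140 = -2.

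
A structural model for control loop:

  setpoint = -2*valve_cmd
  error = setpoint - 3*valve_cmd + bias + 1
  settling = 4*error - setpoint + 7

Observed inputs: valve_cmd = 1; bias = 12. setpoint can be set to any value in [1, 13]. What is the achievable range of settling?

50 to 86

Intervening on setpoint fixes its value directly, overriding its dependence on valve_cmd.
Substituting into the error equation gives error = setpoint + 10.
So settling = 3*setpoint + 47.
Linear in setpoint, so extremes are at the endpoints: setpoint = 1 gives settling = 50; setpoint = 13 gives settling = 86.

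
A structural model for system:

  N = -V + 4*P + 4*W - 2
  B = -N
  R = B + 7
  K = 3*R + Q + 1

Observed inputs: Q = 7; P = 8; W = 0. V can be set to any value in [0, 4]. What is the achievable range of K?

Substituting into the N equation gives N = -V + 30.
B becomes V - 30.
Substituting into the R equation gives R = V - 23.
K becomes 3*V - 61.
Linear in V, so extremes are at the endpoints: V = 0 gives K = -61; V = 4 gives K = -49.

-61 to -49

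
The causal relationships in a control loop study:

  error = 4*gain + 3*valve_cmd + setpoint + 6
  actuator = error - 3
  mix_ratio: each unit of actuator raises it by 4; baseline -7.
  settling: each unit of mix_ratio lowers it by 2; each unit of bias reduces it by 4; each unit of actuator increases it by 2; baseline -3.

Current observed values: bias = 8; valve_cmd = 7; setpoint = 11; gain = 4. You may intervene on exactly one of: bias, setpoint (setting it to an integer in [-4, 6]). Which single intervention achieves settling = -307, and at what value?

Intervening on bias: with other inputs at their observed values, settling = -4*bias - 295. Solving for -307 gives bias = 3, within [-4, 6].
Intervening on setpoint: settling = -6*setpoint - 261. Reaching -307 requires setpoint = 23/3, not an integer.

set bias = 3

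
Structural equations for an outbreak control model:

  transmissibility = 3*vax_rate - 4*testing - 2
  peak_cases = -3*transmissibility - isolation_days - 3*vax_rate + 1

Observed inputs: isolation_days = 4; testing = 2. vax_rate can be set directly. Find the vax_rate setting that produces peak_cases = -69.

Substituting into the transmissibility equation gives transmissibility = 3*vax_rate - 10.
peak_cases becomes -12*vax_rate + 27.
Solve -12*vax_rate + 27 = -69: vax_rate = (-69 - 27) / -12 = 8.

vax_rate = 8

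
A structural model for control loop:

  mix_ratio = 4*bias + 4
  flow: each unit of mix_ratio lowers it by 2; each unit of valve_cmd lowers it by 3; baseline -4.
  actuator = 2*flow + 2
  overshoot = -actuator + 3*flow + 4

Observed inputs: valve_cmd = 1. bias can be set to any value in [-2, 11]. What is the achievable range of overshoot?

Substituting into the flow equation gives flow = -8*bias - 15.
actuator becomes -16*bias - 28.
Substituting into the overshoot equation gives overshoot = -8*bias - 13.
Linear in bias, so extremes are at the endpoints: bias = -2 gives overshoot = 3; bias = 11 gives overshoot = -101.

-101 to 3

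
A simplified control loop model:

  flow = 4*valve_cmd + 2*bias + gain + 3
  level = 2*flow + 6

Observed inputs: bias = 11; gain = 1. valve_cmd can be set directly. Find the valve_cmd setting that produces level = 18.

valve_cmd = -5

Substituting into the flow equation gives flow = 4*valve_cmd + 26.
This gives level = 8*valve_cmd + 58.
Solve 8*valve_cmd + 58 = 18: valve_cmd = (18 - 58) / 8 = -5.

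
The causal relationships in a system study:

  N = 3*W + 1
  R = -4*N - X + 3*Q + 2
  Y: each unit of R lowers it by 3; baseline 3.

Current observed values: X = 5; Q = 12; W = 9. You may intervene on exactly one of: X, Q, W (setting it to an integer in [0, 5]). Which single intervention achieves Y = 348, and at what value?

Intervening on X: Y = 3*X + 225. Reaching 348 requires X = 41, outside [0, 5].
Intervening on Q: with other inputs at their observed values, Y = -9*Q + 348. Solving for 348 gives Q = 0, within [0, 5].
Intervening on W: Y = 36*W - 84. Reaching 348 requires W = 12, outside [0, 5].

set Q = 0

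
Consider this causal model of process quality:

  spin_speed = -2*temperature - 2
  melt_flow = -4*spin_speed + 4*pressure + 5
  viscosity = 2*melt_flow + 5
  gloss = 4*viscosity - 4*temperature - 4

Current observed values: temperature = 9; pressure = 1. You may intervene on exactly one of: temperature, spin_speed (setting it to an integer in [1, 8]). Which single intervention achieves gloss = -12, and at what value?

set spin_speed = 2

Intervening on temperature: gloss = 60*temperature + 152. Reaching -12 requires temperature = -41/15, not an integer.
Intervening on spin_speed: with other inputs at their observed values, gloss = -32*spin_speed + 52. Solving for -12 gives spin_speed = 2, within [1, 8].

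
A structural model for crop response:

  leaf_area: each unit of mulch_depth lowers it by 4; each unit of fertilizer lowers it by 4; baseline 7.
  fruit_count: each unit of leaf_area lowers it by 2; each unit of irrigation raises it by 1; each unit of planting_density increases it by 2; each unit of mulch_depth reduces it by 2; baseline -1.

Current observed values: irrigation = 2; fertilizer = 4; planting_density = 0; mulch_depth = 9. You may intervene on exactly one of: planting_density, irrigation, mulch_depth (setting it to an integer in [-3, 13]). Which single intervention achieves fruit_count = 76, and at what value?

Intervening on planting_density: fruit_count = 2*planting_density + 73. Reaching 76 requires planting_density = 3/2, not an integer.
Intervening on irrigation: with other inputs at their observed values, fruit_count = irrigation + 71. Solving for 76 gives irrigation = 5, within [-3, 13].
Intervening on mulch_depth: fruit_count = 6*mulch_depth + 19. Reaching 76 requires mulch_depth = 19/2, not an integer.

set irrigation = 5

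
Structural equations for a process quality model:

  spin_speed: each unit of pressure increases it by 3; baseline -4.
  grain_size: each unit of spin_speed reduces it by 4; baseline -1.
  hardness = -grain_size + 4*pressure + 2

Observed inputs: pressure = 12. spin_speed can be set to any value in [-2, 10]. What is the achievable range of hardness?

Intervening on spin_speed fixes its value directly, overriding its dependence on pressure.
Substituting into the hardness equation gives hardness = 4*spin_speed + 51.
Linear in spin_speed, so extremes are at the endpoints: spin_speed = -2 gives hardness = 43; spin_speed = 10 gives hardness = 91.

43 to 91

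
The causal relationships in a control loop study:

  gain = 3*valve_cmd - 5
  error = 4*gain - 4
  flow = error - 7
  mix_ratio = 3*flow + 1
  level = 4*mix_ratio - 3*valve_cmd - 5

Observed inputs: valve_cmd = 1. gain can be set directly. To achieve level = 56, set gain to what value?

gain = 4

Intervening on gain fixes its value directly, overriding its dependence on valve_cmd.
Substituting into the flow equation gives flow = 4*gain - 11.
mix_ratio becomes 12*gain - 32.
This gives level = 48*gain - 136.
Solve 48*gain - 136 = 56: gain = (56 + 136) / 48 = 4.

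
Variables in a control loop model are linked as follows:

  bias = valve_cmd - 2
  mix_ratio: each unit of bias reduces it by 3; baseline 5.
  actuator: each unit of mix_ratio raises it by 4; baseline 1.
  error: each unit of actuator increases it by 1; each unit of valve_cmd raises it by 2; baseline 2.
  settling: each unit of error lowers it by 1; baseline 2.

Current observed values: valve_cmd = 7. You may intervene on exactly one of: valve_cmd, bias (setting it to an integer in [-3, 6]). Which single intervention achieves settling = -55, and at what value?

Intervening on valve_cmd: with other inputs at their observed values, settling = 10*valve_cmd - 45. Solving for -55 gives valve_cmd = -1, within [-3, 6].
Intervening on bias: settling = 12*bias - 35. Reaching -55 requires bias = -5/3, not an integer.

set valve_cmd = -1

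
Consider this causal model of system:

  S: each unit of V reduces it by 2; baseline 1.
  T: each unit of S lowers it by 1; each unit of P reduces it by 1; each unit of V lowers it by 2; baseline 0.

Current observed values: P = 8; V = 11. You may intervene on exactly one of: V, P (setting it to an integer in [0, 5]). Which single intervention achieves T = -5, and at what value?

Intervening on V: the paths from V to T cancel (net effect zero), leaving T = -9; -5 is unreachable this way.
Intervening on P: with other inputs at their observed values, T = -P - 1. Solving for -5 gives P = 4, within [0, 5].

set P = 4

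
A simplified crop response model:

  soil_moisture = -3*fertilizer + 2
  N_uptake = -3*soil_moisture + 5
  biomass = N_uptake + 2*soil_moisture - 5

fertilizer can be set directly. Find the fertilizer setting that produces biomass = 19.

fertilizer = 7

Substituting into the N_uptake equation gives N_uptake = 9*fertilizer - 1.
biomass becomes 3*fertilizer - 2.
Solve 3*fertilizer - 2 = 19: fertilizer = (19 + 2) / 3 = 7.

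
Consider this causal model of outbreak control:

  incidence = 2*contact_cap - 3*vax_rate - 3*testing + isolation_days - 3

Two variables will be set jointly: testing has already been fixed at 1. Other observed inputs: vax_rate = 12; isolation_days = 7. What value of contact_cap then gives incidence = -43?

With testing held at 1:
Substituting into the incidence equation gives incidence = 2*contact_cap - 35.
Solve 2*contact_cap - 35 = -43: contact_cap = (-43 + 35) / 2 = -4.

contact_cap = -4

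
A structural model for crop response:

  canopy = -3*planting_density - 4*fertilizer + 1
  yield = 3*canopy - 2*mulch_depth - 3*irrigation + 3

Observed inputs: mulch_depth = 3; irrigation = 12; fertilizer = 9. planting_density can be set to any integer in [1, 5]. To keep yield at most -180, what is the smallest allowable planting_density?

planting_density = 4

Substituting into the canopy equation gives canopy = -3*planting_density - 35.
yield becomes -9*planting_density - 144.
Require -9*planting_density - 144 ≤ -180, so planting_density ≥ 4.
The smallest integer in [1, 5] satisfying this is 4.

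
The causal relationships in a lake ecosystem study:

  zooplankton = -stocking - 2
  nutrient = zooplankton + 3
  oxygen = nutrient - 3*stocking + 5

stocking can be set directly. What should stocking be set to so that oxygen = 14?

stocking = -2

Substituting into the nutrient equation gives nutrient = -stocking + 1.
So oxygen = -4*stocking + 6.
Solve -4*stocking + 6 = 14: stocking = (14 - 6) / -4 = -2.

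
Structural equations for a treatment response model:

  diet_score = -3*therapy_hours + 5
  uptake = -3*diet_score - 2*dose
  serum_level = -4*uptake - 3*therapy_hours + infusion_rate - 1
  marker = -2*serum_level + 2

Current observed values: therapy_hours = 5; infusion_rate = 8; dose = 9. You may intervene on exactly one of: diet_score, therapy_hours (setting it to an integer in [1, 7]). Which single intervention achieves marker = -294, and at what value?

set diet_score = 7

Intervening on diet_score: with other inputs at their observed values, marker = -24*diet_score - 126. Solving for -294 gives diet_score = 7, within [1, 7].
Intervening on therapy_hours: marker = 78*therapy_hours - 276. Reaching -294 requires therapy_hours = -3/13, not an integer.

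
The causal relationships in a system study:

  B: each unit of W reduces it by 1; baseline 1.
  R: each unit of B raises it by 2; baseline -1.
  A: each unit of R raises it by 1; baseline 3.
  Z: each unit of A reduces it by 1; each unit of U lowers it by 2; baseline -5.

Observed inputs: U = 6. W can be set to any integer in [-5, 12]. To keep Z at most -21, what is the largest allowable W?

W = 0

Substituting into the R equation gives R = -2*W + 1.
Substituting into the A equation gives A = -2*W + 4.
Substituting into the Z equation gives Z = 2*W - 21.
Require 2*W - 21 ≤ -21, so W ≤ 0.
The largest integer in [-5, 12] satisfying this is 0.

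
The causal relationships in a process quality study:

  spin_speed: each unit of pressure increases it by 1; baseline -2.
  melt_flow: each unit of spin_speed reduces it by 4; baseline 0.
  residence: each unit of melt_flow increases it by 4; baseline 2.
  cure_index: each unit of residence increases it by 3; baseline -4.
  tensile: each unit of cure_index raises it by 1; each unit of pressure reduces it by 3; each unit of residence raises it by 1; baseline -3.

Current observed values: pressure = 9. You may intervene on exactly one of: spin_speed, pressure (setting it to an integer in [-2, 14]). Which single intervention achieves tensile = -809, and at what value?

Intervening on spin_speed: tensile = -64*spin_speed - 26. Reaching -809 requires spin_speed = 783/64, not an integer.
Intervening on pressure: with other inputs at their observed values, tensile = -67*pressure + 129. Solving for -809 gives pressure = 14, within [-2, 14].

set pressure = 14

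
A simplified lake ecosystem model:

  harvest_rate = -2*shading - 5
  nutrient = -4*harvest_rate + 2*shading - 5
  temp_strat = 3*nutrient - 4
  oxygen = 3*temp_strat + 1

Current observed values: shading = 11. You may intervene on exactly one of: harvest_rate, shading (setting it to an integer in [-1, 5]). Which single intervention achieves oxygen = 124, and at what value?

Intervening on harvest_rate: oxygen = -36*harvest_rate + 142. Reaching 124 requires harvest_rate = 1/2, not an integer.
Intervening on shading: with other inputs at their observed values, oxygen = 90*shading + 124. Solving for 124 gives shading = 0, within [-1, 5].

set shading = 0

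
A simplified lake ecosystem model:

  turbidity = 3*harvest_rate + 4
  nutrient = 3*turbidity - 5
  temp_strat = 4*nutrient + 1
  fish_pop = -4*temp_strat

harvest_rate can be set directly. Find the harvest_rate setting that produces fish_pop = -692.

Substituting into the nutrient equation gives nutrient = 9*harvest_rate + 7.
Substituting into the temp_strat equation gives temp_strat = 36*harvest_rate + 29.
Substituting into the fish_pop equation gives fish_pop = -144*harvest_rate - 116.
Solve -144*harvest_rate - 116 = -692: harvest_rate = (-692 + 116) / -144 = 4.

harvest_rate = 4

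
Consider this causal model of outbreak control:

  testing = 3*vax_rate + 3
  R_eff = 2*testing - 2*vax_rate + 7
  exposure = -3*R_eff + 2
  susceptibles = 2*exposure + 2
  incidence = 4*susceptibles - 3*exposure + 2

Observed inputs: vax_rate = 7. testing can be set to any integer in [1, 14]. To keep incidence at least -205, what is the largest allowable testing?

Intervening on testing fixes its value directly, overriding its dependence on vax_rate.
Substituting into the R_eff equation gives R_eff = 2*testing - 7.
Substituting into the exposure equation gives exposure = -6*testing + 23.
susceptibles becomes -12*testing + 48.
So incidence = -30*testing + 125.
Require -30*testing + 125 ≥ -205, so testing ≤ 11.
The largest integer in [1, 14] satisfying this is 11.

testing = 11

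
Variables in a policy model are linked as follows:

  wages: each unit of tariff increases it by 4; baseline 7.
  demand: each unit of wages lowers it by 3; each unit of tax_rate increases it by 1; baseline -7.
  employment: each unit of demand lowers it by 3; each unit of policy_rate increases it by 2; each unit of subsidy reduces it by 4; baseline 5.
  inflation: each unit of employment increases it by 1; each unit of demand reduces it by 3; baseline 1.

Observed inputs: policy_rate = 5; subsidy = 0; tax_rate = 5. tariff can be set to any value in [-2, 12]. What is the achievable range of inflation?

Substituting into the demand equation gives demand = -12*tariff - 23.
Substituting into the employment equation gives employment = 36*tariff + 84.
Substituting into the inflation equation gives inflation = 72*tariff + 154.
Linear in tariff, so extremes are at the endpoints: tariff = -2 gives inflation = 10; tariff = 12 gives inflation = 1018.

10 to 1018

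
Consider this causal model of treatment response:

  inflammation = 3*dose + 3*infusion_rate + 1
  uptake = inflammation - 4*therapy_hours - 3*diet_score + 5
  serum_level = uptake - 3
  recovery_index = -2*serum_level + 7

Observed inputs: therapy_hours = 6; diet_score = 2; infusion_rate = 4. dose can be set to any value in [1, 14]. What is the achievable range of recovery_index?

-47 to 31

Substituting into the inflammation equation gives inflammation = 3*dose + 13.
uptake becomes 3*dose - 12.
Substituting into the serum_level equation gives serum_level = 3*dose - 15.
So recovery_index = -6*dose + 37.
Linear in dose, so extremes are at the endpoints: dose = 1 gives recovery_index = 31; dose = 14 gives recovery_index = -47.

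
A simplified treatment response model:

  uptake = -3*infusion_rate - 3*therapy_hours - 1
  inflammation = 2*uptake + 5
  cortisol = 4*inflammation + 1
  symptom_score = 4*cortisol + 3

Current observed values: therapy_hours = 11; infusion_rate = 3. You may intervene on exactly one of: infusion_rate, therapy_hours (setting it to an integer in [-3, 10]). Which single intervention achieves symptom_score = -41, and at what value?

set therapy_hours = -2

Intervening on infusion_rate: symptom_score = -96*infusion_rate - 1001. Reaching -41 requires infusion_rate = -10, outside [-3, 10].
Intervening on therapy_hours: with other inputs at their observed values, symptom_score = -96*therapy_hours - 233. Solving for -41 gives therapy_hours = -2, within [-3, 10].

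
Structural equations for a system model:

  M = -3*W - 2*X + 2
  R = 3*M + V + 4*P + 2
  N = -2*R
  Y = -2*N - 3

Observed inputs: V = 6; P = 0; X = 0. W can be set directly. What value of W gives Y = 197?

Substituting into the M equation gives M = -3*W + 2.
Substituting into the R equation gives R = -9*W + 14.
Substituting into the N equation gives N = 18*W - 28.
Substituting into the Y equation gives Y = -36*W + 53.
Solve -36*W + 53 = 197: W = (197 - 53) / -36 = -4.

W = -4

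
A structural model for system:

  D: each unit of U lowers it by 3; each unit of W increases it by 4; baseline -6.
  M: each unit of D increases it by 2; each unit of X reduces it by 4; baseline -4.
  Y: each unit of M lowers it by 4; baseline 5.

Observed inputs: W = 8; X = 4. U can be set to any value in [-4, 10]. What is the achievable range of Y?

-219 to 117

Substituting into the D equation gives D = -3*U + 26.
Substituting into the M equation gives M = -6*U + 32.
Substituting into the Y equation gives Y = 24*U - 123.
Linear in U, so extremes are at the endpoints: U = -4 gives Y = -219; U = 10 gives Y = 117.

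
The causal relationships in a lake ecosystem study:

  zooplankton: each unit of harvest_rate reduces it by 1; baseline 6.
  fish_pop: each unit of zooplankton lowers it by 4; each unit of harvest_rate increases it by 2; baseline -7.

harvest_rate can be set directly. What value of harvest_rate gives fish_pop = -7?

Substituting into the fish_pop equation gives fish_pop = 6*harvest_rate - 31.
Solve 6*harvest_rate - 31 = -7: harvest_rate = (-7 + 31) / 6 = 4.

harvest_rate = 4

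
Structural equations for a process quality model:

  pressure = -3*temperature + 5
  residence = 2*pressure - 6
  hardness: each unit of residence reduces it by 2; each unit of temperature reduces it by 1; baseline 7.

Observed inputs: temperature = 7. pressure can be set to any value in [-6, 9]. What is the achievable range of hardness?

Intervening on pressure fixes its value directly, overriding its dependence on temperature.
Substituting into the hardness equation gives hardness = -4*pressure + 12.
Linear in pressure, so extremes are at the endpoints: pressure = -6 gives hardness = 36; pressure = 9 gives hardness = -24.

-24 to 36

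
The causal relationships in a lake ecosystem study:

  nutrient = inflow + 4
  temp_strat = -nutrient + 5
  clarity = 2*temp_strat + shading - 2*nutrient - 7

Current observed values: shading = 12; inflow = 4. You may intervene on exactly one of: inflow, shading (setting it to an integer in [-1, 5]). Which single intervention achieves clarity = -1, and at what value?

set inflow = 0

Intervening on inflow: with other inputs at their observed values, clarity = -4*inflow - 1. Solving for -1 gives inflow = 0, within [-1, 5].
Intervening on shading: clarity = shading - 29. Reaching -1 requires shading = 28, outside [-1, 5].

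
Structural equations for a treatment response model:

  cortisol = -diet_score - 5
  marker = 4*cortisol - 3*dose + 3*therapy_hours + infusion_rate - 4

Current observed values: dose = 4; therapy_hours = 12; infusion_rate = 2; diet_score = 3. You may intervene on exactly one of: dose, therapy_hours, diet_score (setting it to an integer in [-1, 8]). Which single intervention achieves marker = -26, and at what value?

Intervening on dose: marker = -3*dose + 2. Reaching -26 requires dose = 28/3, not an integer.
Intervening on therapy_hours: marker = 3*therapy_hours - 46. Reaching -26 requires therapy_hours = 20/3, not an integer.
Intervening on diet_score: with other inputs at their observed values, marker = -4*diet_score + 2. Solving for -26 gives diet_score = 7, within [-1, 8].

set diet_score = 7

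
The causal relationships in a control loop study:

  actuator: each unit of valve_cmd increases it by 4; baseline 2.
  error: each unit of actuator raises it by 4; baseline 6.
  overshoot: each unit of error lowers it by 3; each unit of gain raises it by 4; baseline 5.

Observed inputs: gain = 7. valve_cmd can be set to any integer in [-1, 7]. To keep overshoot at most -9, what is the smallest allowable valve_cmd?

Substituting into the error equation gives error = 16*valve_cmd + 14.
So overshoot = -48*valve_cmd - 9.
Require -48*valve_cmd - 9 ≤ -9, so valve_cmd ≥ 0.
The smallest integer in [-1, 7] satisfying this is 0.

valve_cmd = 0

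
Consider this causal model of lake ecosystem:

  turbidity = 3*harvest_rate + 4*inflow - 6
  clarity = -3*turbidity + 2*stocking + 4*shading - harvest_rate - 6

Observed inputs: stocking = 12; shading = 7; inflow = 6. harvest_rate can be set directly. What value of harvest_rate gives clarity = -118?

Substituting into the turbidity equation gives turbidity = 3*harvest_rate + 18.
Substituting into the clarity equation gives clarity = -10*harvest_rate - 8.
Solve -10*harvest_rate - 8 = -118: harvest_rate = (-118 + 8) / -10 = 11.

harvest_rate = 11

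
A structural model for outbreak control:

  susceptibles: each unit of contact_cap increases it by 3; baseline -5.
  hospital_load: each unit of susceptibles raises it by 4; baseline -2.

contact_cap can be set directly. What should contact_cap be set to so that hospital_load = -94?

Substituting into the hospital_load equation gives hospital_load = 12*contact_cap - 22.
Solve 12*contact_cap - 22 = -94: contact_cap = (-94 + 22) / 12 = -6.

contact_cap = -6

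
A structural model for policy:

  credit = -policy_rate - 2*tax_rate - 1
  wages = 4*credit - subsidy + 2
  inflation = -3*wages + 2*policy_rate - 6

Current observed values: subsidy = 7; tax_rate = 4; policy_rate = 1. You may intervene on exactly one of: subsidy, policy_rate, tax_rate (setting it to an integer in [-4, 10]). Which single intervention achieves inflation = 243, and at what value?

Intervening on subsidy: inflation = 3*subsidy + 110. Reaching 243 requires subsidy = 133/3, not an integer.
Intervening on policy_rate: with other inputs at their observed values, inflation = 14*policy_rate + 117. Solving for 243 gives policy_rate = 9, within [-4, 10].
Intervening on tax_rate: inflation = 24*tax_rate + 35. Reaching 243 requires tax_rate = 26/3, not an integer.

set policy_rate = 9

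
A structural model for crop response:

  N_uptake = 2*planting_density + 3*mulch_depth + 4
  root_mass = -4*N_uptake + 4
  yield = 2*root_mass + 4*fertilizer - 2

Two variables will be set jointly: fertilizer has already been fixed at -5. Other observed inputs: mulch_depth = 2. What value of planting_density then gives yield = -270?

With fertilizer held at -5:
Substituting into the N_uptake equation gives N_uptake = 2*planting_density + 10.
Substituting into the root_mass equation gives root_mass = -8*planting_density - 36.
This gives yield = -16*planting_density - 94.
Solve -16*planting_density - 94 = -270: planting_density = (-270 + 94) / -16 = 11.

planting_density = 11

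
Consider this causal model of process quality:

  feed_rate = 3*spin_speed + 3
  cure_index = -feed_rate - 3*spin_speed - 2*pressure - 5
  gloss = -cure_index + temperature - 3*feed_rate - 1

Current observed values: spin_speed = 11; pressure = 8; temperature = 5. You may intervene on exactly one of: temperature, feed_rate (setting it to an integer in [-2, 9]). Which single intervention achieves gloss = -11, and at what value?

set temperature = 8

Intervening on temperature: with other inputs at their observed values, gloss = temperature - 19. Solving for -11 gives temperature = 8, within [-2, 9].
Intervening on feed_rate: gloss = -2*feed_rate + 58. Reaching -11 requires feed_rate = 69/2, not an integer.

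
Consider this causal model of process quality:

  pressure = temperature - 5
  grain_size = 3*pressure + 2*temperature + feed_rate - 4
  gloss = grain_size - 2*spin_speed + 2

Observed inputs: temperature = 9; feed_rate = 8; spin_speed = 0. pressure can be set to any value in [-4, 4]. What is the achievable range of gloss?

Intervening on pressure fixes its value directly, overriding its dependence on temperature.
Substituting into the grain_size equation gives grain_size = 3*pressure + 22.
Substituting into the gloss equation gives gloss = 3*pressure + 24.
Linear in pressure, so extremes are at the endpoints: pressure = -4 gives gloss = 12; pressure = 4 gives gloss = 36.

12 to 36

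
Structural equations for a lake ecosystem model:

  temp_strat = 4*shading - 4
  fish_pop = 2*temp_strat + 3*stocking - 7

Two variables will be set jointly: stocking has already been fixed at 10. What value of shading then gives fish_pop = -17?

With stocking held at 10:
Substituting into the fish_pop equation gives fish_pop = 8*shading + 15.
Solve 8*shading + 15 = -17: shading = (-17 - 15) / 8 = -4.

shading = -4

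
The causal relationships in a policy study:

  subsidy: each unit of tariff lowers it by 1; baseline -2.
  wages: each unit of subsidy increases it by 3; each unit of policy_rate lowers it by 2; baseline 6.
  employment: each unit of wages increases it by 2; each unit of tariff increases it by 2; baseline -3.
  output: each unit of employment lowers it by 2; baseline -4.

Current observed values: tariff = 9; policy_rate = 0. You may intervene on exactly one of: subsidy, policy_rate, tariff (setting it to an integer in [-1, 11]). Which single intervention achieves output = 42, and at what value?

Intervening on subsidy: output = -12*subsidy - 58. Reaching 42 requires subsidy = -25/3, not an integer.
Intervening on policy_rate: output = 8*policy_rate + 74. Reaching 42 requires policy_rate = -4, outside [-1, 11].
Intervening on tariff: with other inputs at their observed values, output = 8*tariff + 2. Solving for 42 gives tariff = 5, within [-1, 11].

set tariff = 5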